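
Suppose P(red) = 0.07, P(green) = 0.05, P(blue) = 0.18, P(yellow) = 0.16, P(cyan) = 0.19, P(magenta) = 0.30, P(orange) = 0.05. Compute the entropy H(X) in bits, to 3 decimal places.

H = −Σ pᵢ log₂ pᵢ.
−0.07·log₂(0.07) = 0.2686
−0.05·log₂(0.05) = 0.2161
−0.18·log₂(0.18) = 0.4453
−0.16·log₂(0.16) = 0.4230
−0.19·log₂(0.19) = 0.4552
−0.30·log₂(0.30) = 0.5211
−0.05·log₂(0.05) = 0.2161
Sum ≈ 2.5454 → 2.545 bits.

2.545 bits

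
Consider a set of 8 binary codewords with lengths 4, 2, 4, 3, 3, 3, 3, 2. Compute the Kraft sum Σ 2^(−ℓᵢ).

1.125

With common denominator 2^4 = 16: Σ 2^(−ℓᵢ) = 1/16 + 4/16 + 1/16 + 2/16 + 2/16 + 2/16 + 2/16 + 4/16 = 18/16 = 1.125.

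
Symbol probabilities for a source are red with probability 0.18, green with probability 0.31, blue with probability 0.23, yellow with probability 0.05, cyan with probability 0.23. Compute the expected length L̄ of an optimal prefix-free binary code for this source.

Repeatedly combine the two least-probable nodes; the expected code length is the sum of the merged weights.
merge 1/20 + 9/50 → 23/100
merge 23/100 + 23/100 → 23/50
merge 23/100 + 31/100 → 27/50
merge 23/50 + 27/50 → 1
L = 23/100 + 23/50 + 27/50 + 1 = 223/100 = 2.23 bits/symbol.

2.23 bits/symbol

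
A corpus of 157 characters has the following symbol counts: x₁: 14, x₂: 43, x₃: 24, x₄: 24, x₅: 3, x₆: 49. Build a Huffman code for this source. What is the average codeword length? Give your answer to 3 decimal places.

2.369 bits/symbol

Probabilities are the counts divided by 157.
Repeatedly combine the two least-probable nodes; the expected code length is the sum of the merged weights.
merge 3/157 + 14/157 → 17/157
merge 17/157 + 24/157 → 41/157
merge 24/157 + 41/157 → 65/157
merge 43/157 + 49/157 → 92/157
merge 65/157 + 92/157 → 1
L = 17/157 + 41/157 + 65/157 + 92/157 + 1 = 372/157 ≈ 2.369 bits/symbol.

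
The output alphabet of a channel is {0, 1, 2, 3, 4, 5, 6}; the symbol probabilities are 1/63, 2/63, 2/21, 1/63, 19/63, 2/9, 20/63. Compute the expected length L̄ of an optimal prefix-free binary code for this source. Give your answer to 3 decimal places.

Repeatedly combine the two least-probable nodes; the expected code length is the sum of the merged weights.
merge 1/63 + 1/63 → 2/63
merge 2/63 + 2/63 → 4/63
merge 4/63 + 2/21 → 10/63
merge 10/63 + 2/9 → 8/21
merge 19/63 + 20/63 → 13/21
merge 8/21 + 13/21 → 1
L = 2/63 + 4/63 + 10/63 + 8/21 + 13/21 + 1 = 142/63 ≈ 2.254 bits/symbol.

2.254 bits/symbol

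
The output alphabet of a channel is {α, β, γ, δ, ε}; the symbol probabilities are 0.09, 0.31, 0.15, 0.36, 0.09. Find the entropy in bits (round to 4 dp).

H = −Σ pᵢ log₂ pᵢ.
−0.09·log₂(0.09) = 0.3127
−0.31·log₂(0.31) = 0.5238
−0.15·log₂(0.15) = 0.4105
−0.36·log₂(0.36) = 0.5306
−0.09·log₂(0.09) = 0.3127
Sum ≈ 2.0903 → 2.0903 bits.

2.0903 bits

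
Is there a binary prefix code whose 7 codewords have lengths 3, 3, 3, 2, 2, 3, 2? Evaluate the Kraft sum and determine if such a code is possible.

1.25; no

With common denominator 2^3 = 8: Σ 2^(−ℓᵢ) = 1/8 + 1/8 + 1/8 + 2/8 + 2/8 + 1/8 + 2/8 = 10/8 = 1.25.
Kraft's inequality requires Σ ≤ 1; here Σ = 1.25 > 1, so no such prefix code exists.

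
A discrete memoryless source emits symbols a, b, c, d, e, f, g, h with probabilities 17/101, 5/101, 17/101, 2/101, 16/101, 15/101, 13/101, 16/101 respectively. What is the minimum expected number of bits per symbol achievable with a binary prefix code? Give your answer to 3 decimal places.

2.901 bits/symbol

Repeatedly combine the two least-probable nodes; the expected code length is the sum of the merged weights.
merge 2/101 + 5/101 → 7/101
merge 7/101 + 13/101 → 20/101
merge 15/101 + 16/101 → 31/101
merge 16/101 + 17/101 → 33/101
merge 17/101 + 20/101 → 37/101
merge 31/101 + 33/101 → 64/101
merge 37/101 + 64/101 → 1
L = 7/101 + 20/101 + 31/101 + 33/101 + 37/101 + 64/101 + 1 = 293/101 ≈ 2.901 bits/symbol.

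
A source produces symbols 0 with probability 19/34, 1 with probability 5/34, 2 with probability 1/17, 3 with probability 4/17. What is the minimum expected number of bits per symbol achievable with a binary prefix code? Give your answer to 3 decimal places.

1.647 bits/symbol

Repeatedly combine the two least-probable nodes; the expected code length is the sum of the merged weights.
merge 1/17 + 5/34 → 7/34
merge 7/34 + 4/17 → 15/34
merge 15/34 + 19/34 → 1
L = 7/34 + 15/34 + 1 = 28/17 ≈ 1.647 bits/symbol.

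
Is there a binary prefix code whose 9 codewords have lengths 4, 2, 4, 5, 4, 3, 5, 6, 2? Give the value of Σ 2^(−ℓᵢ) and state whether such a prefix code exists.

0.890625; yes

With common denominator 2^6 = 64: Σ 2^(−ℓᵢ) = 4/64 + 16/64 + 4/64 + 2/64 + 4/64 + 8/64 + 2/64 + 1/64 + 16/64 = 57/64 = 0.890625.
Kraft's inequality requires Σ ≤ 1; here Σ = 0.890625 ≤ 1, so such a prefix code exists.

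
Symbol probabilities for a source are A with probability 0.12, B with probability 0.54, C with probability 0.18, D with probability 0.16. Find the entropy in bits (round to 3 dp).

H = −Σ pᵢ log₂ pᵢ.
−0.12·log₂(0.12) = 0.3671
−0.54·log₂(0.54) = 0.4800
−0.18·log₂(0.18) = 0.4453
−0.16·log₂(0.16) = 0.4230
Sum ≈ 1.7154 → 1.715 bits.

1.715 bits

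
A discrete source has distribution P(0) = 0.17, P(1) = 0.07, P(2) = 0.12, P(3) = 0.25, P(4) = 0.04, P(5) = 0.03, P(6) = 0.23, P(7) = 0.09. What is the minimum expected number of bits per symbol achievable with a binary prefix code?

Repeatedly combine the two least-probable nodes; the expected code length is the sum of the merged weights.
merge 3/100 + 1/25 → 7/100
merge 7/100 + 7/100 → 7/50
merge 9/100 + 3/25 → 21/100
merge 7/50 + 17/100 → 31/100
merge 21/100 + 23/100 → 11/25
merge 1/4 + 31/100 → 14/25
merge 11/25 + 14/25 → 1
L = 7/100 + 7/50 + 21/100 + 31/100 + 11/25 + 14/25 + 1 = 273/100 = 2.73 bits/symbol.

2.73 bits/symbol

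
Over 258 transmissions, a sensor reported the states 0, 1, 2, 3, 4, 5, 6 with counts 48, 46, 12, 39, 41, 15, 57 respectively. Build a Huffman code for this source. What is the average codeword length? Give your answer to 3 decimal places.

Probabilities are the counts divided by 258.
Repeatedly combine the two least-probable nodes; the expected code length is the sum of the merged weights.
merge 2/43 + 5/86 → 9/86
merge 9/86 + 13/86 → 11/43
merge 41/258 + 23/129 → 29/86
merge 8/43 + 19/86 → 35/86
merge 11/43 + 29/86 → 51/86
merge 35/86 + 51/86 → 1
L = 9/86 + 11/43 + 29/86 + 35/86 + 51/86 + 1 = 116/43 ≈ 2.698 bits/symbol.

2.698 bits/symbol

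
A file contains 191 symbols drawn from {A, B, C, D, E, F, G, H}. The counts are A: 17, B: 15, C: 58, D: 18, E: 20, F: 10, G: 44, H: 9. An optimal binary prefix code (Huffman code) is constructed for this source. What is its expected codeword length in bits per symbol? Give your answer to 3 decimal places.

2.733 bits/symbol

Probabilities are the counts divided by 191.
Repeatedly combine the two least-probable nodes; the expected code length is the sum of the merged weights.
merge 9/191 + 10/191 → 19/191
merge 15/191 + 17/191 → 32/191
merge 18/191 + 19/191 → 37/191
merge 20/191 + 32/191 → 52/191
merge 37/191 + 44/191 → 81/191
merge 52/191 + 58/191 → 110/191
merge 81/191 + 110/191 → 1
L = 19/191 + 32/191 + 37/191 + 52/191 + 81/191 + 110/191 + 1 = 522/191 ≈ 2.733 bits/symbol.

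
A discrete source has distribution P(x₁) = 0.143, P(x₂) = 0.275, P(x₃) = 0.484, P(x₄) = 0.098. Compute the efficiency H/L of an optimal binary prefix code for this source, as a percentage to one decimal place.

99.5%

Entropy H = −Σ p log₂ p ≈ 1.7485 bits.
Huffman merges: 49/500+143/1000→241/1000; 241/1000+11/40→129/250; 121/250+129/250→1. L = 1757/1000 ≈ 1.7570.
Efficiency = H/L = 1.7485/1.7570 = 99.5%.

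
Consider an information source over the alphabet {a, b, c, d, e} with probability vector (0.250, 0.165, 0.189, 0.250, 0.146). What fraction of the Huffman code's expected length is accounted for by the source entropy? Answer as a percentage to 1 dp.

99.0%

Entropy H = −Σ p log₂ p ≈ 2.2885 bits.
Huffman merges: 73/500+33/200→311/1000; 189/1000+1/4→439/1000; 1/4+311/1000→561/1000; 439/1000+561/1000→1. L = 2311/1000 ≈ 2.3110.
Efficiency = H/L = 2.2885/2.3110 = 99.0%.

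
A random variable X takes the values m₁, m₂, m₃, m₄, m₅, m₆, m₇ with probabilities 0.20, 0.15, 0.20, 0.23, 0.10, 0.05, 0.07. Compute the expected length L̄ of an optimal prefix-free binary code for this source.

2.69 bits/symbol

Repeatedly combine the two least-probable nodes; the expected code length is the sum of the merged weights.
merge 1/20 + 7/100 → 3/25
merge 1/10 + 3/25 → 11/50
merge 3/20 + 1/5 → 7/20
merge 1/5 + 11/50 → 21/50
merge 23/100 + 7/20 → 29/50
merge 21/50 + 29/50 → 1
L = 3/25 + 11/50 + 7/20 + 21/50 + 29/50 + 1 = 269/100 = 2.69 bits/symbol.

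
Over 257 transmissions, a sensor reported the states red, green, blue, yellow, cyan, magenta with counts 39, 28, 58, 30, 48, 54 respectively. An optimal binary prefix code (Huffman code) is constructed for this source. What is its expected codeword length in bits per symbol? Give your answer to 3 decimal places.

Probabilities are the counts divided by 257.
Repeatedly combine the two least-probable nodes; the expected code length is the sum of the merged weights.
merge 28/257 + 30/257 → 58/257
merge 39/257 + 48/257 → 87/257
merge 54/257 + 58/257 → 112/257
merge 58/257 + 87/257 → 145/257
merge 112/257 + 145/257 → 1
L = 58/257 + 87/257 + 112/257 + 145/257 + 1 = 659/257 ≈ 2.564 bits/symbol.

2.564 bits/symbol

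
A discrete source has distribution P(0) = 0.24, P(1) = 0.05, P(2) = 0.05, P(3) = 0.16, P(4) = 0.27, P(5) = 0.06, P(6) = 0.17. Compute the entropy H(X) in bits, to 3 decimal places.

2.537 bits

H = −Σ pᵢ log₂ pᵢ.
−0.24·log₂(0.24) = 0.4941
−0.05·log₂(0.05) = 0.2161
−0.05·log₂(0.05) = 0.2161
−0.16·log₂(0.16) = 0.4230
−0.27·log₂(0.27) = 0.5100
−0.06·log₂(0.06) = 0.2435
−0.17·log₂(0.17) = 0.4346
Sum ≈ 2.5375 → 2.537 bits.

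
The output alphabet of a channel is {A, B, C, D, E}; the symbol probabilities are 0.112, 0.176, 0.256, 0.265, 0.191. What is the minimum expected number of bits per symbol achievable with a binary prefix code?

Repeatedly combine the two least-probable nodes; the expected code length is the sum of the merged weights.
merge 14/125 + 22/125 → 36/125
merge 191/1000 + 32/125 → 447/1000
merge 53/200 + 36/125 → 553/1000
merge 447/1000 + 553/1000 → 1
L = 36/125 + 447/1000 + 553/1000 + 1 = 286/125 = 2.288 bits/symbol.

2.288 bits/symbol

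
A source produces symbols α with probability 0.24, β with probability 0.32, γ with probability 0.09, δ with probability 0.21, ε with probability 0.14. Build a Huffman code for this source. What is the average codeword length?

2.23 bits/symbol

Repeatedly combine the two least-probable nodes; the expected code length is the sum of the merged weights.
merge 9/100 + 7/50 → 23/100
merge 21/100 + 23/100 → 11/25
merge 6/25 + 8/25 → 14/25
merge 11/25 + 14/25 → 1
L = 23/100 + 11/25 + 14/25 + 1 = 223/100 = 2.23 bits/symbol.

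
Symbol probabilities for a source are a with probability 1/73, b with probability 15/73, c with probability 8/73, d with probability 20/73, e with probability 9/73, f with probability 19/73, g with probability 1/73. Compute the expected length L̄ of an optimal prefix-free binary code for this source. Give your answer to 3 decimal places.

2.425 bits/symbol

Repeatedly combine the two least-probable nodes; the expected code length is the sum of the merged weights.
merge 1/73 + 1/73 → 2/73
merge 2/73 + 8/73 → 10/73
merge 9/73 + 10/73 → 19/73
merge 15/73 + 19/73 → 34/73
merge 19/73 + 20/73 → 39/73
merge 34/73 + 39/73 → 1
L = 2/73 + 10/73 + 19/73 + 34/73 + 39/73 + 1 = 177/73 ≈ 2.425 bits/symbol.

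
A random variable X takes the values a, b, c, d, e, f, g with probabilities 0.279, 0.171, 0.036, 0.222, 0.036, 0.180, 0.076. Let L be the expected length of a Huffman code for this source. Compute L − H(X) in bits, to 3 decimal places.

Entropy H = −Σ p log₂ p ≈ 2.5047 bits.
Huffman merges: 9/250+9/250→9/125; 9/125+19/250→37/250; 37/250+171/1000→319/1000; 9/50+111/500→201/500; 279/1000+319/1000→299/500; 201/500+299/500→1. L = 2539/1000 ≈ 2.5390.
L − H = 2.5390 − 2.5047 = 0.034 bits.

0.034 bits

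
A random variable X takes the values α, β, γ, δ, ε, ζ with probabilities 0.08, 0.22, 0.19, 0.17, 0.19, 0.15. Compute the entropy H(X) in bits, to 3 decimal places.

H = −Σ pᵢ log₂ pᵢ.
−0.08·log₂(0.08) = 0.2915
−0.22·log₂(0.22) = 0.4806
−0.19·log₂(0.19) = 0.4552
−0.17·log₂(0.17) = 0.4346
−0.19·log₂(0.19) = 0.4552
−0.15·log₂(0.15) = 0.4105
Sum ≈ 2.5277 → 2.528 bits.

2.528 bits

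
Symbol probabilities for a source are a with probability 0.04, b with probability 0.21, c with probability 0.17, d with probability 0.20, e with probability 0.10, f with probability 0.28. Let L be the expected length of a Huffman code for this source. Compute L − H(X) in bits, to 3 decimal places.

0.046 bits

Entropy H = −Σ p log₂ p ≈ 2.4040 bits.
Huffman merges: 1/25+1/10→7/50; 7/50+17/100→31/100; 1/5+21/100→41/100; 7/25+31/100→59/100; 41/100+59/100→1. L = 49/20 ≈ 2.4500.
L − H = 2.4500 − 2.4040 = 0.046 bits.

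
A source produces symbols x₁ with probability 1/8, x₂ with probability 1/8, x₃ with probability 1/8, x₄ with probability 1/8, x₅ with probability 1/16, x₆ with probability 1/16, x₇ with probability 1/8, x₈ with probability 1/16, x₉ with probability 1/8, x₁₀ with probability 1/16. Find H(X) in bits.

Each probability is a power of 1/2, so log₂(1/p) is an integer.
H = Σ p·log₂(1/p) = 1/8·3 + 1/8·3 + 1/8·3 + 1/8·3 + 1/16·4 + 1/16·4 + 1/8·3 + 1/16·4 + 1/8·3 + 1/16·4 = 3.25 bits.

3.25 bits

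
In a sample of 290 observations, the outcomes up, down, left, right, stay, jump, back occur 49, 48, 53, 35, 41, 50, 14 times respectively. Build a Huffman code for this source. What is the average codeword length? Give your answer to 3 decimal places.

Probabilities are the counts divided by 290.
Repeatedly combine the two least-probable nodes; the expected code length is the sum of the merged weights.
merge 7/145 + 7/58 → 49/290
merge 41/290 + 24/145 → 89/290
merge 49/290 + 49/290 → 49/145
merge 5/29 + 53/290 → 103/290
merge 89/290 + 49/145 → 187/290
merge 103/290 + 187/290 → 1
L = 49/290 + 89/290 + 49/145 + 103/290 + 187/290 + 1 = 408/145 ≈ 2.814 bits/symbol.

2.814 bits/symbol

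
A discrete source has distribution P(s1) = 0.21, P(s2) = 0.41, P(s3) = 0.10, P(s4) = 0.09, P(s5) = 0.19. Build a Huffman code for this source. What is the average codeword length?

2.16 bits/symbol

Repeatedly combine the two least-probable nodes; the expected code length is the sum of the merged weights.
merge 9/100 + 1/10 → 19/100
merge 19/100 + 19/100 → 19/50
merge 21/100 + 19/50 → 59/100
merge 41/100 + 59/100 → 1
L = 19/100 + 19/50 + 59/100 + 1 = 54/25 = 2.16 bits/symbol.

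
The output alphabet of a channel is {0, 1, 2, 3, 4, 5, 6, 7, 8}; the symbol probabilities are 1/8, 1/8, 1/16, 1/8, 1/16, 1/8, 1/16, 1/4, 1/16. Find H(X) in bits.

3 bits

Each probability is a power of 1/2, so log₂(1/p) is an integer.
H = Σ p·log₂(1/p) = 1/8·3 + 1/8·3 + 1/16·4 + 1/8·3 + 1/16·4 + 1/8·3 + 1/16·4 + 1/4·2 + 1/16·4 = 3 bits.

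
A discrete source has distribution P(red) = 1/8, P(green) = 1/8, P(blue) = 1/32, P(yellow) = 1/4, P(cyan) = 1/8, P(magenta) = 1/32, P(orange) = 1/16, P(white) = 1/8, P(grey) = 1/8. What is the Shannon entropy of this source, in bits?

Each probability is a power of 1/2, so log₂(1/p) is an integer.
H = Σ p·log₂(1/p) = 1/8·3 + 1/8·3 + 1/32·5 + 1/4·2 + 1/8·3 + 1/32·5 + 1/16·4 + 1/8·3 + 1/8·3 = 2.9375 bits.

2.9375 bits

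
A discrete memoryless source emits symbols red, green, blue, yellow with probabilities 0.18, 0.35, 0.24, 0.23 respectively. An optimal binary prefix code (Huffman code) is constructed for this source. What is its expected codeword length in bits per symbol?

Repeatedly combine the two least-probable nodes; the expected code length is the sum of the merged weights.
merge 9/50 + 23/100 → 41/100
merge 6/25 + 7/20 → 59/100
merge 41/100 + 59/100 → 1
L = 41/100 + 59/100 + 1 = 2 bits/symbol.

2 bits/symbol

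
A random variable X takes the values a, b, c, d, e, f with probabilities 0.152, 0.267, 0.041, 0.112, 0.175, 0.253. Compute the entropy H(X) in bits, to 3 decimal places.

H = −Σ pᵢ log₂ pᵢ.
−0.152·log₂(0.152) = 0.4131
−0.267·log₂(0.267) = 0.5087
−0.041·log₂(0.041) = 0.1889
−0.112·log₂(0.112) = 0.3537
−0.175·log₂(0.175) = 0.4401
−0.253·log₂(0.253) = 0.5016
Sum ≈ 2.4062 → 2.406 bits.

2.406 bits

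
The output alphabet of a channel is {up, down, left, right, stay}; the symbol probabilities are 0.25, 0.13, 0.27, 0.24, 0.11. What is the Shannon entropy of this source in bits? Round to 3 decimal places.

H = −Σ pᵢ log₂ pᵢ.
−0.25·log₂(0.25) = 0.5000
−0.13·log₂(0.13) = 0.3826
−0.27·log₂(0.27) = 0.5100
−0.24·log₂(0.24) = 0.4941
−0.11·log₂(0.11) = 0.3503
Sum ≈ 2.2371 → 2.237 bits.

2.237 bits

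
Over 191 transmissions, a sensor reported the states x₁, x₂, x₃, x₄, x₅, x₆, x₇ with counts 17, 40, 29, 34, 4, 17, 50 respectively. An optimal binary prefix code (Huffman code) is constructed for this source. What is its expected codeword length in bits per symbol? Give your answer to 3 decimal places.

2.639 bits/symbol

Probabilities are the counts divided by 191.
Repeatedly combine the two least-probable nodes; the expected code length is the sum of the merged weights.
merge 4/191 + 17/191 → 21/191
merge 17/191 + 21/191 → 38/191
merge 29/191 + 34/191 → 63/191
merge 38/191 + 40/191 → 78/191
merge 50/191 + 63/191 → 113/191
merge 78/191 + 113/191 → 1
L = 21/191 + 38/191 + 63/191 + 78/191 + 113/191 + 1 = 504/191 ≈ 2.639 bits/symbol.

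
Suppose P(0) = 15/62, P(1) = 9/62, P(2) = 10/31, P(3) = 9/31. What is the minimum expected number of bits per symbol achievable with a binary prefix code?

Repeatedly combine the two least-probable nodes; the expected code length is the sum of the merged weights.
merge 9/62 + 15/62 → 12/31
merge 9/31 + 10/31 → 19/31
merge 12/31 + 19/31 → 1
L = 12/31 + 19/31 + 1 = 2 bits/symbol.

2 bits/symbol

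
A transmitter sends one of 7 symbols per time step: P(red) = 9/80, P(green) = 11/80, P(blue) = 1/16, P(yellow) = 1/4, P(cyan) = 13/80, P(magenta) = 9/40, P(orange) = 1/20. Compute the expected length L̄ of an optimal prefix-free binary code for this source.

Repeatedly combine the two least-probable nodes; the expected code length is the sum of the merged weights.
merge 1/20 + 1/16 → 9/80
merge 9/80 + 9/80 → 9/40
merge 11/80 + 13/80 → 3/10
merge 9/40 + 9/40 → 9/20
merge 1/4 + 3/10 → 11/20
merge 9/20 + 11/20 → 1
L = 9/80 + 9/40 + 3/10 + 9/20 + 11/20 + 1 = 211/80 = 2.6375 bits/symbol.

2.6375 bits/symbol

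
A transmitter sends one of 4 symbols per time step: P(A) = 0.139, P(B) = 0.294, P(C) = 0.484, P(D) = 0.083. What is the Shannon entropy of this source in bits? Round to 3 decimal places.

H = −Σ pᵢ log₂ pᵢ.
−0.139·log₂(0.139) = 0.3957
−0.294·log₂(0.294) = 0.5192
−0.484·log₂(0.484) = 0.5067
−0.083·log₂(0.083) = 0.2980
Sum ≈ 1.7197 → 1.720 bits.

1.720 bits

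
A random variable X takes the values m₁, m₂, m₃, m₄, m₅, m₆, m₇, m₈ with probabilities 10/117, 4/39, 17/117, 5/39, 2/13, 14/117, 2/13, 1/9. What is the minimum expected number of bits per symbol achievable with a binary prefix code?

3 bits/symbol

Repeatedly combine the two least-probable nodes; the expected code length is the sum of the merged weights.
merge 10/117 + 4/39 → 22/117
merge 1/9 + 14/117 → 3/13
merge 5/39 + 17/117 → 32/117
merge 2/13 + 2/13 → 4/13
merge 22/117 + 3/13 → 49/117
merge 32/117 + 4/13 → 68/117
merge 49/117 + 68/117 → 1
L = 22/117 + 3/13 + 32/117 + 4/13 + 49/117 + 68/117 + 1 = 3 bits/symbol.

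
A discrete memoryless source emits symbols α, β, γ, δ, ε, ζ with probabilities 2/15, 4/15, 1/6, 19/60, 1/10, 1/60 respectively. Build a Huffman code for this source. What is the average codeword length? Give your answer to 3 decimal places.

2.367 bits/symbol

Repeatedly combine the two least-probable nodes; the expected code length is the sum of the merged weights.
merge 1/60 + 1/10 → 7/60
merge 7/60 + 2/15 → 1/4
merge 1/6 + 1/4 → 5/12
merge 4/15 + 19/60 → 7/12
merge 5/12 + 7/12 → 1
L = 7/60 + 1/4 + 5/12 + 7/12 + 1 = 71/30 ≈ 2.367 bits/symbol.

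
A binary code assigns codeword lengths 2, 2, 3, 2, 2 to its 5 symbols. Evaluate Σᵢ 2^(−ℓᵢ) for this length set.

With common denominator 2^3 = 8: Σ 2^(−ℓᵢ) = 2/8 + 2/8 + 1/8 + 2/8 + 2/8 = 9/8 = 1.125.

1.125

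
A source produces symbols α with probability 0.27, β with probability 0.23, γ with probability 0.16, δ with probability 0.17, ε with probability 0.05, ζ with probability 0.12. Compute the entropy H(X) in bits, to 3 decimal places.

H = −Σ pᵢ log₂ pᵢ.
−0.27·log₂(0.27) = 0.5100
−0.23·log₂(0.23) = 0.4877
−0.16·log₂(0.16) = 0.4230
−0.17·log₂(0.17) = 0.4346
−0.05·log₂(0.05) = 0.2161
−0.12·log₂(0.12) = 0.3671
Sum ≈ 2.4385 → 2.438 bits.

2.438 bits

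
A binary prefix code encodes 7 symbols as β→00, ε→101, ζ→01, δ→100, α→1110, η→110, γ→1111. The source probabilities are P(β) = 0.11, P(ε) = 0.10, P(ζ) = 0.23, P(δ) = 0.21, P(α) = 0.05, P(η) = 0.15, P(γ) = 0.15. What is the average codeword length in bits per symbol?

2.86 bits/symbol

L̄ = Σ pᵢ·ℓᵢ = 0.11·2 + 0.10·3 + 0.23·2 + 0.21·3 + 0.05·4 + 0.15·3 + 0.15·4 = 2.86 bits/symbol.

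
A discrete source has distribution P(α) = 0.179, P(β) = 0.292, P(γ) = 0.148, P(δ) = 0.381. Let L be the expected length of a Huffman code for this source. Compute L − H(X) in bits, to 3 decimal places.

Entropy H = −Σ p log₂ p ≈ 1.9012 bits.
Huffman merges: 37/250+179/1000→327/1000; 73/250+327/1000→619/1000; 381/1000+619/1000→1. L = 973/500 ≈ 1.9460.
L − H = 1.9460 − 1.9012 = 0.045 bits.

0.045 bits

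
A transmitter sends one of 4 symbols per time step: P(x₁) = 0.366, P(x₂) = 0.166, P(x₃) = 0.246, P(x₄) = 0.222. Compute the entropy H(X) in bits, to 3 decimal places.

1.941 bits

H = −Σ pᵢ log₂ pᵢ.
−0.366·log₂(0.366) = 0.5307
−0.166·log₂(0.166) = 0.4301
−0.246·log₂(0.246) = 0.4977
−0.222·log₂(0.222) = 0.4820
Sum ≈ 1.9406 → 1.941 bits.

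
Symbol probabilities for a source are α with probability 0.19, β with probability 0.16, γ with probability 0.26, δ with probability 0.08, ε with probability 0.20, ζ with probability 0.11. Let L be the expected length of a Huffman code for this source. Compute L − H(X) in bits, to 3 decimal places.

0.050 bits

Entropy H = −Σ p log₂ p ≈ 2.4897 bits.
Huffman merges: 2/25+11/100→19/100; 4/25+19/100→7/20; 19/100+1/5→39/100; 13/50+7/20→61/100; 39/100+61/100→1. L = 127/50 ≈ 2.5400.
L − H = 2.5400 − 2.4897 = 0.050 bits.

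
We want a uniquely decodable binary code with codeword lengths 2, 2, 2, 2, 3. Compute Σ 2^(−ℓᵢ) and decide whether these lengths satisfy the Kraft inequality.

With common denominator 2^3 = 8: Σ 2^(−ℓᵢ) = 2/8 + 2/8 + 2/8 + 2/8 + 1/8 = 9/8 = 1.125.
Kraft's inequality requires Σ ≤ 1; here Σ = 1.125 > 1, so no such prefix code exists.

1.125; no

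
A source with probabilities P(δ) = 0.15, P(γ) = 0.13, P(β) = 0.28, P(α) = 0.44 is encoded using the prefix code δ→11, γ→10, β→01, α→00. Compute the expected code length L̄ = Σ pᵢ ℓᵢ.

2 bits/symbol

L̄ = Σ pᵢ·ℓᵢ = 0.15·2 + 0.13·2 + 0.28·2 + 0.44·2 = 2 bits/symbol.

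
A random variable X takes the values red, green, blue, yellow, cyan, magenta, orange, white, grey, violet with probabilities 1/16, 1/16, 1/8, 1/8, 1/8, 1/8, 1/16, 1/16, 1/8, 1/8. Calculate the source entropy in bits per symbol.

3.25 bits

Each probability is a power of 1/2, so log₂(1/p) is an integer.
H = Σ p·log₂(1/p) = 1/16·4 + 1/16·4 + 1/8·3 + 1/8·3 + 1/8·3 + 1/8·3 + 1/16·4 + 1/16·4 + 1/8·3 + 1/8·3 = 3.25 bits.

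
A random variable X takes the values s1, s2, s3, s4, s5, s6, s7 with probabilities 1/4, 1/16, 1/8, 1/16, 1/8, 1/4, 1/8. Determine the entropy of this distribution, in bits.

2.625 bits

Each probability is a power of 1/2, so log₂(1/p) is an integer.
H = Σ p·log₂(1/p) = 1/4·2 + 1/16·4 + 1/8·3 + 1/16·4 + 1/8·3 + 1/4·2 + 1/8·3 = 2.625 bits.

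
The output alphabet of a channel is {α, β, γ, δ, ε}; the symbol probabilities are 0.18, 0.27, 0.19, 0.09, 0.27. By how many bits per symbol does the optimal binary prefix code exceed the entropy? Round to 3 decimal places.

Entropy H = −Σ p log₂ p ≈ 2.2332 bits.
Huffman merges: 9/100+9/50→27/100; 19/100+27/100→23/50; 27/100+27/100→27/50; 23/50+27/50→1. L = 227/100 ≈ 2.2700.
L − H = 2.2700 − 2.2332 = 0.037 bits.

0.037 bits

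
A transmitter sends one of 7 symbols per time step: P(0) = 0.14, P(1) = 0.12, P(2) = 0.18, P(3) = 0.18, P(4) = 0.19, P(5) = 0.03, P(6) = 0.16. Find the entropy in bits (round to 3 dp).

2.685 bits

H = −Σ pᵢ log₂ pᵢ.
−0.14·log₂(0.14) = 0.3971
−0.12·log₂(0.12) = 0.3671
−0.18·log₂(0.18) = 0.4453
−0.18·log₂(0.18) = 0.4453
−0.19·log₂(0.19) = 0.4552
−0.03·log₂(0.03) = 0.1518
−0.16·log₂(0.16) = 0.4230
Sum ≈ 2.6848 → 2.685 bits.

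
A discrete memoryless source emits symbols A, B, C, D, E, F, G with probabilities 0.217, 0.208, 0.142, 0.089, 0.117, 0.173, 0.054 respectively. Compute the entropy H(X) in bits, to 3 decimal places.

2.687 bits

H = −Σ pᵢ log₂ pᵢ.
−0.217·log₂(0.217) = 0.4783
−0.208·log₂(0.208) = 0.4712
−0.142·log₂(0.142) = 0.3999
−0.089·log₂(0.089) = 0.3106
−0.117·log₂(0.117) = 0.3622
−0.173·log₂(0.173) = 0.4379
−0.054·log₂(0.054) = 0.2274
Sum ≈ 2.6874 → 2.687 bits.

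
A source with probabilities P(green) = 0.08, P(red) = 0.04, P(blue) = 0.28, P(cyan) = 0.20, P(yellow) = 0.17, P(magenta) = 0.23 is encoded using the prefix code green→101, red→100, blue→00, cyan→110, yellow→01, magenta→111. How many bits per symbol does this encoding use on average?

2.55 bits/symbol

L̄ = Σ pᵢ·ℓᵢ = 0.08·3 + 0.04·3 + 0.28·2 + 0.20·3 + 0.17·2 + 0.23·3 = 2.55 bits/symbol.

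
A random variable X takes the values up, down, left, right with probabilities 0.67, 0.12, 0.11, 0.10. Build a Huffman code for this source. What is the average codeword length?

Repeatedly combine the two least-probable nodes; the expected code length is the sum of the merged weights.
merge 1/10 + 11/100 → 21/100
merge 3/25 + 21/100 → 33/100
merge 33/100 + 67/100 → 1
L = 21/100 + 33/100 + 1 = 77/50 = 1.54 bits/symbol.

1.54 bits/symbol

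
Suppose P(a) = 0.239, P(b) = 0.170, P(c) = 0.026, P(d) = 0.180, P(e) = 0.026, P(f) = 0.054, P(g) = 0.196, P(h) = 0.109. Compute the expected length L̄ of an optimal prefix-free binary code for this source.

2.723 bits/symbol

Repeatedly combine the two least-probable nodes; the expected code length is the sum of the merged weights.
merge 13/500 + 13/500 → 13/250
merge 13/250 + 27/500 → 53/500
merge 53/500 + 109/1000 → 43/200
merge 17/100 + 9/50 → 7/20
merge 49/250 + 43/200 → 411/1000
merge 239/1000 + 7/20 → 589/1000
merge 411/1000 + 589/1000 → 1
L = 13/250 + 53/500 + 43/200 + 7/20 + 411/1000 + 589/1000 + 1 = 2723/1000 = 2.723 bits/symbol.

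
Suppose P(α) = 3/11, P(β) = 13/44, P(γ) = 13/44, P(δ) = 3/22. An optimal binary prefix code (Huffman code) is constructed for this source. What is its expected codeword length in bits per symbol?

Repeatedly combine the two least-probable nodes; the expected code length is the sum of the merged weights.
merge 3/22 + 3/11 → 9/22
merge 13/44 + 13/44 → 13/22
merge 9/22 + 13/22 → 1
L = 9/22 + 13/22 + 1 = 2 bits/symbol.

2 bits/symbol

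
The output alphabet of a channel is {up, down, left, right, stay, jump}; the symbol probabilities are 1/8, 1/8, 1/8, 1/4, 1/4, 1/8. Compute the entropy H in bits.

Each probability is a power of 1/2, so log₂(1/p) is an integer.
H = Σ p·log₂(1/p) = 1/8·3 + 1/8·3 + 1/8·3 + 1/4·2 + 1/4·2 + 1/8·3 = 2.5 bits.

2.5 bits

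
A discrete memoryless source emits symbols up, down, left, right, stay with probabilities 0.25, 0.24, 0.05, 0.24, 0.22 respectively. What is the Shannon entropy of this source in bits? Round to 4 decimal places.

2.1849 bits

H = −Σ pᵢ log₂ pᵢ.
−0.25·log₂(0.25) = 0.5000
−0.24·log₂(0.24) = 0.4941
−0.05·log₂(0.05) = 0.2161
−0.24·log₂(0.24) = 0.4941
−0.22·log₂(0.22) = 0.4806
Sum ≈ 2.1849 → 2.1849 bits.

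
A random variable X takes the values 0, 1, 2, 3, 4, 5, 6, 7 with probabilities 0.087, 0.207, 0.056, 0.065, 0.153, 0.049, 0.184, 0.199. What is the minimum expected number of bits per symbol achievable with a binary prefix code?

Repeatedly combine the two least-probable nodes; the expected code length is the sum of the merged weights.
merge 49/1000 + 7/125 → 21/200
merge 13/200 + 87/1000 → 19/125
merge 21/200 + 19/125 → 257/1000
merge 153/1000 + 23/125 → 337/1000
merge 199/1000 + 207/1000 → 203/500
merge 257/1000 + 337/1000 → 297/500
merge 203/500 + 297/500 → 1
L = 21/200 + 19/125 + 257/1000 + 337/1000 + 203/500 + 297/500 + 1 = 2851/1000 = 2.851 bits/symbol.

2.851 bits/symbol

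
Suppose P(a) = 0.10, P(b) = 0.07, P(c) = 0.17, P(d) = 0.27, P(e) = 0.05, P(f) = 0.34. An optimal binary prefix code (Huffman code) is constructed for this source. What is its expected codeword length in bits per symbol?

Repeatedly combine the two least-probable nodes; the expected code length is the sum of the merged weights.
merge 1/20 + 7/100 → 3/25
merge 1/10 + 3/25 → 11/50
merge 17/100 + 11/50 → 39/100
merge 27/100 + 17/50 → 61/100
merge 39/100 + 61/100 → 1
L = 3/25 + 11/50 + 39/100 + 61/100 + 1 = 117/50 = 2.34 bits/symbol.

2.34 bits/symbol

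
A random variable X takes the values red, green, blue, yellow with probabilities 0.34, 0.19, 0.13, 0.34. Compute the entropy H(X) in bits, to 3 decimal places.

H = −Σ pᵢ log₂ pᵢ.
−0.34·log₂(0.34) = 0.5292
−0.19·log₂(0.19) = 0.4552
−0.13·log₂(0.13) = 0.3826
−0.34·log₂(0.34) = 0.5292
Sum ≈ 1.8962 → 1.896 bits.

1.896 bits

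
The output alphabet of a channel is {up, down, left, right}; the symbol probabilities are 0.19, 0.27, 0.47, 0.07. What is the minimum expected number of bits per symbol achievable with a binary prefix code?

1.79 bits/symbol

Repeatedly combine the two least-probable nodes; the expected code length is the sum of the merged weights.
merge 7/100 + 19/100 → 13/50
merge 13/50 + 27/100 → 53/100
merge 47/100 + 53/100 → 1
L = 13/50 + 53/100 + 1 = 179/100 = 1.79 bits/symbol.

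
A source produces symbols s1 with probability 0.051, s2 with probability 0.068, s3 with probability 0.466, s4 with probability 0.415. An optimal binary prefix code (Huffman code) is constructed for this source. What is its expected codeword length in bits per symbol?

Repeatedly combine the two least-probable nodes; the expected code length is the sum of the merged weights.
merge 51/1000 + 17/250 → 119/1000
merge 119/1000 + 83/200 → 267/500
merge 233/500 + 267/500 → 1
L = 119/1000 + 267/500 + 1 = 1653/1000 = 1.653 bits/symbol.

1.653 bits/symbol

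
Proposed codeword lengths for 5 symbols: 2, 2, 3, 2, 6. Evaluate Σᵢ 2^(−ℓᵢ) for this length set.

With common denominator 2^6 = 64: Σ 2^(−ℓᵢ) = 16/64 + 16/64 + 8/64 + 16/64 + 1/64 = 57/64 = 0.890625.

0.890625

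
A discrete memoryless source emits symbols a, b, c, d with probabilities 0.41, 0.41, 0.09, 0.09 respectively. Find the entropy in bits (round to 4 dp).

1.6801 bits

H = −Σ pᵢ log₂ pᵢ.
−0.41·log₂(0.41) = 0.5274
−0.41·log₂(0.41) = 0.5274
−0.09·log₂(0.09) = 0.3127
−0.09·log₂(0.09) = 0.3127
Sum ≈ 1.6801 → 1.6801 bits.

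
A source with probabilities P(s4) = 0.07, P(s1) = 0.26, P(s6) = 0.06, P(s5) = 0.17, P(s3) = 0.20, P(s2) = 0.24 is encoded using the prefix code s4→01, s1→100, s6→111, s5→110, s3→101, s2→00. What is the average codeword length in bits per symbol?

L̄ = Σ pᵢ·ℓᵢ = 0.07·2 + 0.26·3 + 0.06·3 + 0.17·3 + 0.20·3 + 0.24·2 = 2.69 bits/symbol.

2.69 bits/symbol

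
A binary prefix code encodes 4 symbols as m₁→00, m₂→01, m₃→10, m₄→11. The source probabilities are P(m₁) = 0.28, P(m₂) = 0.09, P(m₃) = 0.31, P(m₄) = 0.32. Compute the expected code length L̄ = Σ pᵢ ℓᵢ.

2 bits/symbol

L̄ = Σ pᵢ·ℓᵢ = 0.28·2 + 0.09·2 + 0.31·2 + 0.32·2 = 2 bits/symbol.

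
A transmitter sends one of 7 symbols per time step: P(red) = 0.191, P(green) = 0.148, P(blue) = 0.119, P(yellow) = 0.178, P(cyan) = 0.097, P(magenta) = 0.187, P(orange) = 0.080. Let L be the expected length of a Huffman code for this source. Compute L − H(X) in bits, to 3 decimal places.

Entropy H = −Σ p log₂ p ≈ 2.7431 bits.
Huffman merges: 2/25+97/1000→177/1000; 119/1000+37/250→267/1000; 177/1000+89/500→71/200; 187/1000+191/1000→189/500; 267/1000+71/200→311/500; 189/500+311/500→1. L = 2799/1000 ≈ 2.7990.
L − H = 2.7990 − 2.7431 = 0.056 bits.

0.056 bits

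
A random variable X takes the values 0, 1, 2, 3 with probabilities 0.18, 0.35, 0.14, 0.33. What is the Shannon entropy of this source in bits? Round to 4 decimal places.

1.9003 bits

H = −Σ pᵢ log₂ pᵢ.
−0.18·log₂(0.18) = 0.4453
−0.35·log₂(0.35) = 0.5301
−0.14·log₂(0.14) = 0.3971
−0.33·log₂(0.33) = 0.5278
Sum ≈ 1.9003 → 1.9003 bits.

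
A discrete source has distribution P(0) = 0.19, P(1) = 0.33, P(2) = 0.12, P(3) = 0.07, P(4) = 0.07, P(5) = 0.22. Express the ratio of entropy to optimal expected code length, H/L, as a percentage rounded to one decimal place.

Entropy H = −Σ p log₂ p ≈ 2.3678 bits.
Huffman merges: 7/100+7/100→7/50; 3/25+7/50→13/50; 19/100+11/50→41/100; 13/50+33/100→59/100; 41/100+59/100→1. L = 12/5 ≈ 2.4000.
Efficiency = H/L = 2.3678/2.4000 = 98.7%.

98.7%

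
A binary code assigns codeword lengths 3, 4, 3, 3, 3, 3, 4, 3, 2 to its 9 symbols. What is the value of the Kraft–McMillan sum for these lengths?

1.125

With common denominator 2^4 = 16: Σ 2^(−ℓᵢ) = 2/16 + 1/16 + 2/16 + 2/16 + 2/16 + 2/16 + 1/16 + 2/16 + 4/16 = 18/16 = 1.125.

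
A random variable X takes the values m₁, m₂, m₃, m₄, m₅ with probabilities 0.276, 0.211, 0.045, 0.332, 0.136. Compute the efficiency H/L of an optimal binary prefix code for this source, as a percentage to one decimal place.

Entropy H = −Σ p log₂ p ≈ 2.1071 bits.
Huffman merges: 9/200+17/125→181/1000; 181/1000+211/1000→49/125; 69/250+83/250→76/125; 49/125+76/125→1. L = 2181/1000 ≈ 2.1810.
Efficiency = H/L = 2.1071/2.1810 = 96.6%.

96.6%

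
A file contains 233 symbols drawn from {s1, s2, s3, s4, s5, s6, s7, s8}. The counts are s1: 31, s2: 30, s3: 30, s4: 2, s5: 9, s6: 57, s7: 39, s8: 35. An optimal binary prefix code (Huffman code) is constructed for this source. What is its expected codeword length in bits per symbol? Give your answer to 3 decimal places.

2.803 bits/symbol

Probabilities are the counts divided by 233.
Repeatedly combine the two least-probable nodes; the expected code length is the sum of the merged weights.
merge 2/233 + 9/233 → 11/233
merge 11/233 + 30/233 → 41/233
merge 30/233 + 31/233 → 61/233
merge 35/233 + 39/233 → 74/233
merge 41/233 + 57/233 → 98/233
merge 61/233 + 74/233 → 135/233
merge 98/233 + 135/233 → 1
L = 11/233 + 41/233 + 61/233 + 74/233 + 98/233 + 135/233 + 1 = 653/233 ≈ 2.803 bits/symbol.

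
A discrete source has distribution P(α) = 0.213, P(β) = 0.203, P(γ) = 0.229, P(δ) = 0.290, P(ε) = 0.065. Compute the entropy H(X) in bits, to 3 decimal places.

H = −Σ pᵢ log₂ pᵢ.
−0.213·log₂(0.213) = 0.4752
−0.203·log₂(0.203) = 0.4670
−0.229·log₂(0.229) = 0.4870
−0.290·log₂(0.290) = 0.5179
−0.065·log₂(0.065) = 0.2563
Sum ≈ 2.2034 → 2.203 bits.

2.203 bits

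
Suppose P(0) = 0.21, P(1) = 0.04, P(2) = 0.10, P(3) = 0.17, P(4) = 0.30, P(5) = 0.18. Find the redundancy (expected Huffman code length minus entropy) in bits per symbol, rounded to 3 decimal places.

Entropy H = −Σ p log₂ p ≈ 2.3918 bits.
Huffman merges: 1/25+1/10→7/50; 7/50+17/100→31/100; 9/50+21/100→39/100; 3/10+31/100→61/100; 39/100+61/100→1. L = 49/20 ≈ 2.4500.
L − H = 2.4500 − 2.3918 = 0.058 bits.

0.058 bits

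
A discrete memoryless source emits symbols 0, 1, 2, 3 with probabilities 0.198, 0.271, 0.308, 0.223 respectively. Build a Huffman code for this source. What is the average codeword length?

2 bits/symbol

Repeatedly combine the two least-probable nodes; the expected code length is the sum of the merged weights.
merge 99/500 + 223/1000 → 421/1000
merge 271/1000 + 77/250 → 579/1000
merge 421/1000 + 579/1000 → 1
L = 421/1000 + 579/1000 + 1 = 2 bits/symbol.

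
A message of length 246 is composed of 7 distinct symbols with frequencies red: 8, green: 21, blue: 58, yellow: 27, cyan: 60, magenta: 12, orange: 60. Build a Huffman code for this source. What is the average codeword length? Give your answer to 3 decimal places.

2.524 bits/symbol

Probabilities are the counts divided by 246.
Repeatedly combine the two least-probable nodes; the expected code length is the sum of the merged weights.
merge 4/123 + 2/41 → 10/123
merge 10/123 + 7/82 → 1/6
merge 9/82 + 1/6 → 34/123
merge 29/123 + 10/41 → 59/123
merge 10/41 + 34/123 → 64/123
merge 59/123 + 64/123 → 1
L = 10/123 + 1/6 + 34/123 + 59/123 + 64/123 + 1 = 207/82 ≈ 2.524 bits/symbol.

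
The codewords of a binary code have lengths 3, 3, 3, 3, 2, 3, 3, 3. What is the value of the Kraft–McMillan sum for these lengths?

1.125

With common denominator 2^3 = 8: Σ 2^(−ℓᵢ) = 1/8 + 1/8 + 1/8 + 1/8 + 2/8 + 1/8 + 1/8 + 1/8 = 9/8 = 1.125.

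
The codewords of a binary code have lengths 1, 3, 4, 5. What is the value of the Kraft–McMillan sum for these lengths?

0.71875

With common denominator 2^5 = 32: Σ 2^(−ℓᵢ) = 16/32 + 4/32 + 2/32 + 1/32 = 23/32 = 0.71875.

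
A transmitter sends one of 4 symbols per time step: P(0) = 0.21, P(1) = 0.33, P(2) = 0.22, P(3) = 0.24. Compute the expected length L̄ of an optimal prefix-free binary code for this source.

Repeatedly combine the two least-probable nodes; the expected code length is the sum of the merged weights.
merge 21/100 + 11/50 → 43/100
merge 6/25 + 33/100 → 57/100
merge 43/100 + 57/100 → 1
L = 43/100 + 57/100 + 1 = 2 bits/symbol.

2 bits/symbol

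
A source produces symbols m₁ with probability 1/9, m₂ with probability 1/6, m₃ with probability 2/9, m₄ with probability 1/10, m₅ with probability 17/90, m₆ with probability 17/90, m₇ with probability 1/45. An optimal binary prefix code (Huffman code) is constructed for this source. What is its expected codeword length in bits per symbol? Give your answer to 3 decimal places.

Repeatedly combine the two least-probable nodes; the expected code length is the sum of the merged weights.
merge 1/45 + 1/10 → 11/90
merge 1/9 + 11/90 → 7/30
merge 1/6 + 17/90 → 16/45
merge 17/90 + 2/9 → 37/90
merge 7/30 + 16/45 → 53/90
merge 37/90 + 53/90 → 1
L = 11/90 + 7/30 + 16/45 + 37/90 + 53/90 + 1 = 122/45 ≈ 2.711 bits/symbol.

2.711 bits/symbol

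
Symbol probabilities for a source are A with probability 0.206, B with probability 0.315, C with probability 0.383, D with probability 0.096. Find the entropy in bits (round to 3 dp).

1.849 bits

H = −Σ pᵢ log₂ pᵢ.
−0.206·log₂(0.206) = 0.4695
−0.315·log₂(0.315) = 0.5250
−0.383·log₂(0.383) = 0.5303
−0.096·log₂(0.096) = 0.3246
Sum ≈ 1.8494 → 1.849 bits.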